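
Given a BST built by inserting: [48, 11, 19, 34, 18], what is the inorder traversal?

Tree insertion order: [48, 11, 19, 34, 18]
Tree (level-order array): [48, 11, None, None, 19, 18, 34]
Inorder traversal: [11, 18, 19, 34, 48]


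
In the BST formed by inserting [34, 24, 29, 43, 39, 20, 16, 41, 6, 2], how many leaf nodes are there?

Tree built from: [34, 24, 29, 43, 39, 20, 16, 41, 6, 2]
Tree (level-order array): [34, 24, 43, 20, 29, 39, None, 16, None, None, None, None, 41, 6, None, None, None, 2]
Rule: A leaf has 0 children.
Per-node child counts:
  node 34: 2 child(ren)
  node 24: 2 child(ren)
  node 20: 1 child(ren)
  node 16: 1 child(ren)
  node 6: 1 child(ren)
  node 2: 0 child(ren)
  node 29: 0 child(ren)
  node 43: 1 child(ren)
  node 39: 1 child(ren)
  node 41: 0 child(ren)
Matching nodes: [2, 29, 41]
Count of leaf nodes: 3


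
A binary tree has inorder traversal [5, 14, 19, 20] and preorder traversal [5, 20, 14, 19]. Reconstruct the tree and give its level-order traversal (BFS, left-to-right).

Inorder:  [5, 14, 19, 20]
Preorder: [5, 20, 14, 19]
Algorithm: preorder visits root first, so consume preorder in order;
for each root, split the current inorder slice at that value into
left-subtree inorder and right-subtree inorder, then recurse.
Recursive splits:
  root=5; inorder splits into left=[], right=[14, 19, 20]
  root=20; inorder splits into left=[14, 19], right=[]
  root=14; inorder splits into left=[], right=[19]
  root=19; inorder splits into left=[], right=[]
Reconstructed level-order: [5, 20, 14, 19]


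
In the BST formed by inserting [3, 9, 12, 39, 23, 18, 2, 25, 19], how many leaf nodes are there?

Tree built from: [3, 9, 12, 39, 23, 18, 2, 25, 19]
Tree (level-order array): [3, 2, 9, None, None, None, 12, None, 39, 23, None, 18, 25, None, 19]
Rule: A leaf has 0 children.
Per-node child counts:
  node 3: 2 child(ren)
  node 2: 0 child(ren)
  node 9: 1 child(ren)
  node 12: 1 child(ren)
  node 39: 1 child(ren)
  node 23: 2 child(ren)
  node 18: 1 child(ren)
  node 19: 0 child(ren)
  node 25: 0 child(ren)
Matching nodes: [2, 19, 25]
Count of leaf nodes: 3


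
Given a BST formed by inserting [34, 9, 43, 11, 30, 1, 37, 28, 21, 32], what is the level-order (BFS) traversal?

Tree insertion order: [34, 9, 43, 11, 30, 1, 37, 28, 21, 32]
Tree (level-order array): [34, 9, 43, 1, 11, 37, None, None, None, None, 30, None, None, 28, 32, 21]
BFS from the root, enqueuing left then right child of each popped node:
  queue [34] -> pop 34, enqueue [9, 43], visited so far: [34]
  queue [9, 43] -> pop 9, enqueue [1, 11], visited so far: [34, 9]
  queue [43, 1, 11] -> pop 43, enqueue [37], visited so far: [34, 9, 43]
  queue [1, 11, 37] -> pop 1, enqueue [none], visited so far: [34, 9, 43, 1]
  queue [11, 37] -> pop 11, enqueue [30], visited so far: [34, 9, 43, 1, 11]
  queue [37, 30] -> pop 37, enqueue [none], visited so far: [34, 9, 43, 1, 11, 37]
  queue [30] -> pop 30, enqueue [28, 32], visited so far: [34, 9, 43, 1, 11, 37, 30]
  queue [28, 32] -> pop 28, enqueue [21], visited so far: [34, 9, 43, 1, 11, 37, 30, 28]
  queue [32, 21] -> pop 32, enqueue [none], visited so far: [34, 9, 43, 1, 11, 37, 30, 28, 32]
  queue [21] -> pop 21, enqueue [none], visited so far: [34, 9, 43, 1, 11, 37, 30, 28, 32, 21]
Result: [34, 9, 43, 1, 11, 37, 30, 28, 32, 21]


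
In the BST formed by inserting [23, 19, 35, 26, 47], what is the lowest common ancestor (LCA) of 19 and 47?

Tree insertion order: [23, 19, 35, 26, 47]
Tree (level-order array): [23, 19, 35, None, None, 26, 47]
In a BST, the LCA of p=19, q=47 is the first node v on the
root-to-leaf path with p <= v <= q (go left if both < v, right if both > v).
Walk from root:
  at 23: 19 <= 23 <= 47, this is the LCA
LCA = 23


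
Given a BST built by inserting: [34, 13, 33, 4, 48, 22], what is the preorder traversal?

Tree insertion order: [34, 13, 33, 4, 48, 22]
Tree (level-order array): [34, 13, 48, 4, 33, None, None, None, None, 22]
Preorder traversal: [34, 13, 4, 33, 22, 48]


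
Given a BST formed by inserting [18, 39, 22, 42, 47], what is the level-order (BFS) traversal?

Tree insertion order: [18, 39, 22, 42, 47]
Tree (level-order array): [18, None, 39, 22, 42, None, None, None, 47]
BFS from the root, enqueuing left then right child of each popped node:
  queue [18] -> pop 18, enqueue [39], visited so far: [18]
  queue [39] -> pop 39, enqueue [22, 42], visited so far: [18, 39]
  queue [22, 42] -> pop 22, enqueue [none], visited so far: [18, 39, 22]
  queue [42] -> pop 42, enqueue [47], visited so far: [18, 39, 22, 42]
  queue [47] -> pop 47, enqueue [none], visited so far: [18, 39, 22, 42, 47]
Result: [18, 39, 22, 42, 47]


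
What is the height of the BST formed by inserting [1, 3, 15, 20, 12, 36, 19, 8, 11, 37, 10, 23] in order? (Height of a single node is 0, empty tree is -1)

Insertion order: [1, 3, 15, 20, 12, 36, 19, 8, 11, 37, 10, 23]
Tree (level-order array): [1, None, 3, None, 15, 12, 20, 8, None, 19, 36, None, 11, None, None, 23, 37, 10]
Compute height bottom-up (empty subtree = -1):
  height(10) = 1 + max(-1, -1) = 0
  height(11) = 1 + max(0, -1) = 1
  height(8) = 1 + max(-1, 1) = 2
  height(12) = 1 + max(2, -1) = 3
  height(19) = 1 + max(-1, -1) = 0
  height(23) = 1 + max(-1, -1) = 0
  height(37) = 1 + max(-1, -1) = 0
  height(36) = 1 + max(0, 0) = 1
  height(20) = 1 + max(0, 1) = 2
  height(15) = 1 + max(3, 2) = 4
  height(3) = 1 + max(-1, 4) = 5
  height(1) = 1 + max(-1, 5) = 6
Height = 6


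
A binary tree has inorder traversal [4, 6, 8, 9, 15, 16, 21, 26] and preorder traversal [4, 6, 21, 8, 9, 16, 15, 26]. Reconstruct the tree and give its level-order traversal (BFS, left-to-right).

Inorder:  [4, 6, 8, 9, 15, 16, 21, 26]
Preorder: [4, 6, 21, 8, 9, 16, 15, 26]
Algorithm: preorder visits root first, so consume preorder in order;
for each root, split the current inorder slice at that value into
left-subtree inorder and right-subtree inorder, then recurse.
Recursive splits:
  root=4; inorder splits into left=[], right=[6, 8, 9, 15, 16, 21, 26]
  root=6; inorder splits into left=[], right=[8, 9, 15, 16, 21, 26]
  root=21; inorder splits into left=[8, 9, 15, 16], right=[26]
  root=8; inorder splits into left=[], right=[9, 15, 16]
  root=9; inorder splits into left=[], right=[15, 16]
  root=16; inorder splits into left=[15], right=[]
  root=15; inorder splits into left=[], right=[]
  root=26; inorder splits into left=[], right=[]
Reconstructed level-order: [4, 6, 21, 8, 26, 9, 16, 15]


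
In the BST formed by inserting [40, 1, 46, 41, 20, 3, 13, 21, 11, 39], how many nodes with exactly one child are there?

Tree built from: [40, 1, 46, 41, 20, 3, 13, 21, 11, 39]
Tree (level-order array): [40, 1, 46, None, 20, 41, None, 3, 21, None, None, None, 13, None, 39, 11]
Rule: These are nodes with exactly 1 non-null child.
Per-node child counts:
  node 40: 2 child(ren)
  node 1: 1 child(ren)
  node 20: 2 child(ren)
  node 3: 1 child(ren)
  node 13: 1 child(ren)
  node 11: 0 child(ren)
  node 21: 1 child(ren)
  node 39: 0 child(ren)
  node 46: 1 child(ren)
  node 41: 0 child(ren)
Matching nodes: [1, 3, 13, 21, 46]
Count of nodes with exactly one child: 5


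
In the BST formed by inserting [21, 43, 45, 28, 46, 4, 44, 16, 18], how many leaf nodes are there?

Tree built from: [21, 43, 45, 28, 46, 4, 44, 16, 18]
Tree (level-order array): [21, 4, 43, None, 16, 28, 45, None, 18, None, None, 44, 46]
Rule: A leaf has 0 children.
Per-node child counts:
  node 21: 2 child(ren)
  node 4: 1 child(ren)
  node 16: 1 child(ren)
  node 18: 0 child(ren)
  node 43: 2 child(ren)
  node 28: 0 child(ren)
  node 45: 2 child(ren)
  node 44: 0 child(ren)
  node 46: 0 child(ren)
Matching nodes: [18, 28, 44, 46]
Count of leaf nodes: 4


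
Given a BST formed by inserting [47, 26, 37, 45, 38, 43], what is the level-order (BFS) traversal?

Tree insertion order: [47, 26, 37, 45, 38, 43]
Tree (level-order array): [47, 26, None, None, 37, None, 45, 38, None, None, 43]
BFS from the root, enqueuing left then right child of each popped node:
  queue [47] -> pop 47, enqueue [26], visited so far: [47]
  queue [26] -> pop 26, enqueue [37], visited so far: [47, 26]
  queue [37] -> pop 37, enqueue [45], visited so far: [47, 26, 37]
  queue [45] -> pop 45, enqueue [38], visited so far: [47, 26, 37, 45]
  queue [38] -> pop 38, enqueue [43], visited so far: [47, 26, 37, 45, 38]
  queue [43] -> pop 43, enqueue [none], visited so far: [47, 26, 37, 45, 38, 43]
Result: [47, 26, 37, 45, 38, 43]


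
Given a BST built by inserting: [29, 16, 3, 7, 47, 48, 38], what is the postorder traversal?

Tree insertion order: [29, 16, 3, 7, 47, 48, 38]
Tree (level-order array): [29, 16, 47, 3, None, 38, 48, None, 7]
Postorder traversal: [7, 3, 16, 38, 48, 47, 29]


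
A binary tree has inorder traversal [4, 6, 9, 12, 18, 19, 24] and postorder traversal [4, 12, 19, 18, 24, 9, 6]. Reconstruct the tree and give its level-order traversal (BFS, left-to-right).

Inorder:   [4, 6, 9, 12, 18, 19, 24]
Postorder: [4, 12, 19, 18, 24, 9, 6]
Algorithm: postorder visits root last, so walk postorder right-to-left;
each value is the root of the current inorder slice — split it at that
value, recurse on the right subtree first, then the left.
Recursive splits:
  root=6; inorder splits into left=[4], right=[9, 12, 18, 19, 24]
  root=9; inorder splits into left=[], right=[12, 18, 19, 24]
  root=24; inorder splits into left=[12, 18, 19], right=[]
  root=18; inorder splits into left=[12], right=[19]
  root=19; inorder splits into left=[], right=[]
  root=12; inorder splits into left=[], right=[]
  root=4; inorder splits into left=[], right=[]
Reconstructed level-order: [6, 4, 9, 24, 18, 12, 19]


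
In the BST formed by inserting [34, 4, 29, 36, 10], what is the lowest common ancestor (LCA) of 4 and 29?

Tree insertion order: [34, 4, 29, 36, 10]
Tree (level-order array): [34, 4, 36, None, 29, None, None, 10]
In a BST, the LCA of p=4, q=29 is the first node v on the
root-to-leaf path with p <= v <= q (go left if both < v, right if both > v).
Walk from root:
  at 34: both 4 and 29 < 34, go left
  at 4: 4 <= 4 <= 29, this is the LCA
LCA = 4


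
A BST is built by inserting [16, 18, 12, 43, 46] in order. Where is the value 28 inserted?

Starting tree (level order): [16, 12, 18, None, None, None, 43, None, 46]
Insertion path: 16 -> 18 -> 43
Result: insert 28 as left child of 43
Final tree (level order): [16, 12, 18, None, None, None, 43, 28, 46]


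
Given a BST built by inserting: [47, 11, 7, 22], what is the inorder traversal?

Tree insertion order: [47, 11, 7, 22]
Tree (level-order array): [47, 11, None, 7, 22]
Inorder traversal: [7, 11, 22, 47]


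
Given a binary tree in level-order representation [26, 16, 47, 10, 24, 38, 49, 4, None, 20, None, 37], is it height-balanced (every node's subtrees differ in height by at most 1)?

Tree (level-order array): [26, 16, 47, 10, 24, 38, 49, 4, None, 20, None, 37]
Definition: a tree is height-balanced if, at every node, |h(left) - h(right)| <= 1 (empty subtree has height -1).
Bottom-up per-node check:
  node 4: h_left=-1, h_right=-1, diff=0 [OK], height=0
  node 10: h_left=0, h_right=-1, diff=1 [OK], height=1
  node 20: h_left=-1, h_right=-1, diff=0 [OK], height=0
  node 24: h_left=0, h_right=-1, diff=1 [OK], height=1
  node 16: h_left=1, h_right=1, diff=0 [OK], height=2
  node 37: h_left=-1, h_right=-1, diff=0 [OK], height=0
  node 38: h_left=0, h_right=-1, diff=1 [OK], height=1
  node 49: h_left=-1, h_right=-1, diff=0 [OK], height=0
  node 47: h_left=1, h_right=0, diff=1 [OK], height=2
  node 26: h_left=2, h_right=2, diff=0 [OK], height=3
All nodes satisfy the balance condition.
Result: Balanced


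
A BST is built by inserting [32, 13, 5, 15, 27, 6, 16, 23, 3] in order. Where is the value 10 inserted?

Starting tree (level order): [32, 13, None, 5, 15, 3, 6, None, 27, None, None, None, None, 16, None, None, 23]
Insertion path: 32 -> 13 -> 5 -> 6
Result: insert 10 as right child of 6
Final tree (level order): [32, 13, None, 5, 15, 3, 6, None, 27, None, None, None, 10, 16, None, None, None, None, 23]


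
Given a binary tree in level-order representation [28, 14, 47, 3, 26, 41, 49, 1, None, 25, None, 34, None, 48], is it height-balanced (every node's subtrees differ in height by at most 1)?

Tree (level-order array): [28, 14, 47, 3, 26, 41, 49, 1, None, 25, None, 34, None, 48]
Definition: a tree is height-balanced if, at every node, |h(left) - h(right)| <= 1 (empty subtree has height -1).
Bottom-up per-node check:
  node 1: h_left=-1, h_right=-1, diff=0 [OK], height=0
  node 3: h_left=0, h_right=-1, diff=1 [OK], height=1
  node 25: h_left=-1, h_right=-1, diff=0 [OK], height=0
  node 26: h_left=0, h_right=-1, diff=1 [OK], height=1
  node 14: h_left=1, h_right=1, diff=0 [OK], height=2
  node 34: h_left=-1, h_right=-1, diff=0 [OK], height=0
  node 41: h_left=0, h_right=-1, diff=1 [OK], height=1
  node 48: h_left=-1, h_right=-1, diff=0 [OK], height=0
  node 49: h_left=0, h_right=-1, diff=1 [OK], height=1
  node 47: h_left=1, h_right=1, diff=0 [OK], height=2
  node 28: h_left=2, h_right=2, diff=0 [OK], height=3
All nodes satisfy the balance condition.
Result: Balanced


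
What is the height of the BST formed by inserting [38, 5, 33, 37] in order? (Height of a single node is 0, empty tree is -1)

Insertion order: [38, 5, 33, 37]
Tree (level-order array): [38, 5, None, None, 33, None, 37]
Compute height bottom-up (empty subtree = -1):
  height(37) = 1 + max(-1, -1) = 0
  height(33) = 1 + max(-1, 0) = 1
  height(5) = 1 + max(-1, 1) = 2
  height(38) = 1 + max(2, -1) = 3
Height = 3


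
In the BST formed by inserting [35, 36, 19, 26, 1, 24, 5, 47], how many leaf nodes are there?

Tree built from: [35, 36, 19, 26, 1, 24, 5, 47]
Tree (level-order array): [35, 19, 36, 1, 26, None, 47, None, 5, 24]
Rule: A leaf has 0 children.
Per-node child counts:
  node 35: 2 child(ren)
  node 19: 2 child(ren)
  node 1: 1 child(ren)
  node 5: 0 child(ren)
  node 26: 1 child(ren)
  node 24: 0 child(ren)
  node 36: 1 child(ren)
  node 47: 0 child(ren)
Matching nodes: [5, 24, 47]
Count of leaf nodes: 3


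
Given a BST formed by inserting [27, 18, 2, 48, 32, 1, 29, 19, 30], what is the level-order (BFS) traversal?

Tree insertion order: [27, 18, 2, 48, 32, 1, 29, 19, 30]
Tree (level-order array): [27, 18, 48, 2, 19, 32, None, 1, None, None, None, 29, None, None, None, None, 30]
BFS from the root, enqueuing left then right child of each popped node:
  queue [27] -> pop 27, enqueue [18, 48], visited so far: [27]
  queue [18, 48] -> pop 18, enqueue [2, 19], visited so far: [27, 18]
  queue [48, 2, 19] -> pop 48, enqueue [32], visited so far: [27, 18, 48]
  queue [2, 19, 32] -> pop 2, enqueue [1], visited so far: [27, 18, 48, 2]
  queue [19, 32, 1] -> pop 19, enqueue [none], visited so far: [27, 18, 48, 2, 19]
  queue [32, 1] -> pop 32, enqueue [29], visited so far: [27, 18, 48, 2, 19, 32]
  queue [1, 29] -> pop 1, enqueue [none], visited so far: [27, 18, 48, 2, 19, 32, 1]
  queue [29] -> pop 29, enqueue [30], visited so far: [27, 18, 48, 2, 19, 32, 1, 29]
  queue [30] -> pop 30, enqueue [none], visited so far: [27, 18, 48, 2, 19, 32, 1, 29, 30]
Result: [27, 18, 48, 2, 19, 32, 1, 29, 30]


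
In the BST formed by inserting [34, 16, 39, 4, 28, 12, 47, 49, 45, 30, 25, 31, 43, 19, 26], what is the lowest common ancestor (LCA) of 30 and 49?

Tree insertion order: [34, 16, 39, 4, 28, 12, 47, 49, 45, 30, 25, 31, 43, 19, 26]
Tree (level-order array): [34, 16, 39, 4, 28, None, 47, None, 12, 25, 30, 45, 49, None, None, 19, 26, None, 31, 43]
In a BST, the LCA of p=30, q=49 is the first node v on the
root-to-leaf path with p <= v <= q (go left if both < v, right if both > v).
Walk from root:
  at 34: 30 <= 34 <= 49, this is the LCA
LCA = 34


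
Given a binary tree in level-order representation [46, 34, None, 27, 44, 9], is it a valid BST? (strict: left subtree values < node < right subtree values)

Level-order array: [46, 34, None, 27, 44, 9]
Validate using subtree bounds (lo, hi): at each node, require lo < value < hi,
then recurse left with hi=value and right with lo=value.
Preorder trace (stopping at first violation):
  at node 46 with bounds (-inf, +inf): OK
  at node 34 with bounds (-inf, 46): OK
  at node 27 with bounds (-inf, 34): OK
  at node 9 with bounds (-inf, 27): OK
  at node 44 with bounds (34, 46): OK
No violation found at any node.
Result: Valid BST


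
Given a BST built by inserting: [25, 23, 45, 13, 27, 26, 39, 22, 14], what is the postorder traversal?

Tree insertion order: [25, 23, 45, 13, 27, 26, 39, 22, 14]
Tree (level-order array): [25, 23, 45, 13, None, 27, None, None, 22, 26, 39, 14]
Postorder traversal: [14, 22, 13, 23, 26, 39, 27, 45, 25]


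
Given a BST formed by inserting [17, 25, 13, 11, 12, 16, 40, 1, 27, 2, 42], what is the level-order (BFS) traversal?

Tree insertion order: [17, 25, 13, 11, 12, 16, 40, 1, 27, 2, 42]
Tree (level-order array): [17, 13, 25, 11, 16, None, 40, 1, 12, None, None, 27, 42, None, 2]
BFS from the root, enqueuing left then right child of each popped node:
  queue [17] -> pop 17, enqueue [13, 25], visited so far: [17]
  queue [13, 25] -> pop 13, enqueue [11, 16], visited so far: [17, 13]
  queue [25, 11, 16] -> pop 25, enqueue [40], visited so far: [17, 13, 25]
  queue [11, 16, 40] -> pop 11, enqueue [1, 12], visited so far: [17, 13, 25, 11]
  queue [16, 40, 1, 12] -> pop 16, enqueue [none], visited so far: [17, 13, 25, 11, 16]
  queue [40, 1, 12] -> pop 40, enqueue [27, 42], visited so far: [17, 13, 25, 11, 16, 40]
  queue [1, 12, 27, 42] -> pop 1, enqueue [2], visited so far: [17, 13, 25, 11, 16, 40, 1]
  queue [12, 27, 42, 2] -> pop 12, enqueue [none], visited so far: [17, 13, 25, 11, 16, 40, 1, 12]
  queue [27, 42, 2] -> pop 27, enqueue [none], visited so far: [17, 13, 25, 11, 16, 40, 1, 12, 27]
  queue [42, 2] -> pop 42, enqueue [none], visited so far: [17, 13, 25, 11, 16, 40, 1, 12, 27, 42]
  queue [2] -> pop 2, enqueue [none], visited so far: [17, 13, 25, 11, 16, 40, 1, 12, 27, 42, 2]
Result: [17, 13, 25, 11, 16, 40, 1, 12, 27, 42, 2]


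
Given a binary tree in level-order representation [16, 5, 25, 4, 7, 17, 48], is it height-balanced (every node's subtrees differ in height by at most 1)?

Tree (level-order array): [16, 5, 25, 4, 7, 17, 48]
Definition: a tree is height-balanced if, at every node, |h(left) - h(right)| <= 1 (empty subtree has height -1).
Bottom-up per-node check:
  node 4: h_left=-1, h_right=-1, diff=0 [OK], height=0
  node 7: h_left=-1, h_right=-1, diff=0 [OK], height=0
  node 5: h_left=0, h_right=0, diff=0 [OK], height=1
  node 17: h_left=-1, h_right=-1, diff=0 [OK], height=0
  node 48: h_left=-1, h_right=-1, diff=0 [OK], height=0
  node 25: h_left=0, h_right=0, diff=0 [OK], height=1
  node 16: h_left=1, h_right=1, diff=0 [OK], height=2
All nodes satisfy the balance condition.
Result: Balanced


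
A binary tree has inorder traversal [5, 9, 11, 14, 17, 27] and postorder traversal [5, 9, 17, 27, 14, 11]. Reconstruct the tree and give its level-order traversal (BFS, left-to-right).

Inorder:   [5, 9, 11, 14, 17, 27]
Postorder: [5, 9, 17, 27, 14, 11]
Algorithm: postorder visits root last, so walk postorder right-to-left;
each value is the root of the current inorder slice — split it at that
value, recurse on the right subtree first, then the left.
Recursive splits:
  root=11; inorder splits into left=[5, 9], right=[14, 17, 27]
  root=14; inorder splits into left=[], right=[17, 27]
  root=27; inorder splits into left=[17], right=[]
  root=17; inorder splits into left=[], right=[]
  root=9; inorder splits into left=[5], right=[]
  root=5; inorder splits into left=[], right=[]
Reconstructed level-order: [11, 9, 14, 5, 27, 17]


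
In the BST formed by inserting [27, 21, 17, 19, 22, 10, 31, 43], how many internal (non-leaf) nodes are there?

Tree built from: [27, 21, 17, 19, 22, 10, 31, 43]
Tree (level-order array): [27, 21, 31, 17, 22, None, 43, 10, 19]
Rule: An internal node has at least one child.
Per-node child counts:
  node 27: 2 child(ren)
  node 21: 2 child(ren)
  node 17: 2 child(ren)
  node 10: 0 child(ren)
  node 19: 0 child(ren)
  node 22: 0 child(ren)
  node 31: 1 child(ren)
  node 43: 0 child(ren)
Matching nodes: [27, 21, 17, 31]
Count of internal (non-leaf) nodes: 4


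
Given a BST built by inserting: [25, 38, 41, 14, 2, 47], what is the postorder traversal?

Tree insertion order: [25, 38, 41, 14, 2, 47]
Tree (level-order array): [25, 14, 38, 2, None, None, 41, None, None, None, 47]
Postorder traversal: [2, 14, 47, 41, 38, 25]


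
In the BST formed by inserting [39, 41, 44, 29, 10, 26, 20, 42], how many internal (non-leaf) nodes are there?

Tree built from: [39, 41, 44, 29, 10, 26, 20, 42]
Tree (level-order array): [39, 29, 41, 10, None, None, 44, None, 26, 42, None, 20]
Rule: An internal node has at least one child.
Per-node child counts:
  node 39: 2 child(ren)
  node 29: 1 child(ren)
  node 10: 1 child(ren)
  node 26: 1 child(ren)
  node 20: 0 child(ren)
  node 41: 1 child(ren)
  node 44: 1 child(ren)
  node 42: 0 child(ren)
Matching nodes: [39, 29, 10, 26, 41, 44]
Count of internal (non-leaf) nodes: 6


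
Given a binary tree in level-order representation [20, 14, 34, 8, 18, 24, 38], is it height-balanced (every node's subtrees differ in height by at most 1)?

Tree (level-order array): [20, 14, 34, 8, 18, 24, 38]
Definition: a tree is height-balanced if, at every node, |h(left) - h(right)| <= 1 (empty subtree has height -1).
Bottom-up per-node check:
  node 8: h_left=-1, h_right=-1, diff=0 [OK], height=0
  node 18: h_left=-1, h_right=-1, diff=0 [OK], height=0
  node 14: h_left=0, h_right=0, diff=0 [OK], height=1
  node 24: h_left=-1, h_right=-1, diff=0 [OK], height=0
  node 38: h_left=-1, h_right=-1, diff=0 [OK], height=0
  node 34: h_left=0, h_right=0, diff=0 [OK], height=1
  node 20: h_left=1, h_right=1, diff=0 [OK], height=2
All nodes satisfy the balance condition.
Result: Balanced


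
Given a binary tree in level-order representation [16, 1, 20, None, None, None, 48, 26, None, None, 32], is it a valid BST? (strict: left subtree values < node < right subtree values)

Level-order array: [16, 1, 20, None, None, None, 48, 26, None, None, 32]
Validate using subtree bounds (lo, hi): at each node, require lo < value < hi,
then recurse left with hi=value and right with lo=value.
Preorder trace (stopping at first violation):
  at node 16 with bounds (-inf, +inf): OK
  at node 1 with bounds (-inf, 16): OK
  at node 20 with bounds (16, +inf): OK
  at node 48 with bounds (20, +inf): OK
  at node 26 with bounds (20, 48): OK
  at node 32 with bounds (26, 48): OK
No violation found at any node.
Result: Valid BST


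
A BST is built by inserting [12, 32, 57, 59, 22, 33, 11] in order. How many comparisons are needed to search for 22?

Search path for 22: 12 -> 32 -> 22
Found: True
Comparisons: 3


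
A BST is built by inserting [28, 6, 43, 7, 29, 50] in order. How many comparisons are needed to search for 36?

Search path for 36: 28 -> 43 -> 29
Found: False
Comparisons: 3


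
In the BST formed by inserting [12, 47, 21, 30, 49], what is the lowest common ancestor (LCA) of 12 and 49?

Tree insertion order: [12, 47, 21, 30, 49]
Tree (level-order array): [12, None, 47, 21, 49, None, 30]
In a BST, the LCA of p=12, q=49 is the first node v on the
root-to-leaf path with p <= v <= q (go left if both < v, right if both > v).
Walk from root:
  at 12: 12 <= 12 <= 49, this is the LCA
LCA = 12


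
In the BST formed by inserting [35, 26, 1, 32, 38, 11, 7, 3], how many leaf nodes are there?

Tree built from: [35, 26, 1, 32, 38, 11, 7, 3]
Tree (level-order array): [35, 26, 38, 1, 32, None, None, None, 11, None, None, 7, None, 3]
Rule: A leaf has 0 children.
Per-node child counts:
  node 35: 2 child(ren)
  node 26: 2 child(ren)
  node 1: 1 child(ren)
  node 11: 1 child(ren)
  node 7: 1 child(ren)
  node 3: 0 child(ren)
  node 32: 0 child(ren)
  node 38: 0 child(ren)
Matching nodes: [3, 32, 38]
Count of leaf nodes: 3


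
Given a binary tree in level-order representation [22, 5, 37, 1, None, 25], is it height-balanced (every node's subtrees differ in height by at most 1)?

Tree (level-order array): [22, 5, 37, 1, None, 25]
Definition: a tree is height-balanced if, at every node, |h(left) - h(right)| <= 1 (empty subtree has height -1).
Bottom-up per-node check:
  node 1: h_left=-1, h_right=-1, diff=0 [OK], height=0
  node 5: h_left=0, h_right=-1, diff=1 [OK], height=1
  node 25: h_left=-1, h_right=-1, diff=0 [OK], height=0
  node 37: h_left=0, h_right=-1, diff=1 [OK], height=1
  node 22: h_left=1, h_right=1, diff=0 [OK], height=2
All nodes satisfy the balance condition.
Result: Balanced


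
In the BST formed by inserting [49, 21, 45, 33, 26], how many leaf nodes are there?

Tree built from: [49, 21, 45, 33, 26]
Tree (level-order array): [49, 21, None, None, 45, 33, None, 26]
Rule: A leaf has 0 children.
Per-node child counts:
  node 49: 1 child(ren)
  node 21: 1 child(ren)
  node 45: 1 child(ren)
  node 33: 1 child(ren)
  node 26: 0 child(ren)
Matching nodes: [26]
Count of leaf nodes: 1


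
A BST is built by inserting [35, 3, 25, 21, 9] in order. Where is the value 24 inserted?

Starting tree (level order): [35, 3, None, None, 25, 21, None, 9]
Insertion path: 35 -> 3 -> 25 -> 21
Result: insert 24 as right child of 21
Final tree (level order): [35, 3, None, None, 25, 21, None, 9, 24]


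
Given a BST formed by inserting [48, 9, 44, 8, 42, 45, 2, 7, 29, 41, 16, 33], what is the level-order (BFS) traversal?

Tree insertion order: [48, 9, 44, 8, 42, 45, 2, 7, 29, 41, 16, 33]
Tree (level-order array): [48, 9, None, 8, 44, 2, None, 42, 45, None, 7, 29, None, None, None, None, None, 16, 41, None, None, 33]
BFS from the root, enqueuing left then right child of each popped node:
  queue [48] -> pop 48, enqueue [9], visited so far: [48]
  queue [9] -> pop 9, enqueue [8, 44], visited so far: [48, 9]
  queue [8, 44] -> pop 8, enqueue [2], visited so far: [48, 9, 8]
  queue [44, 2] -> pop 44, enqueue [42, 45], visited so far: [48, 9, 8, 44]
  queue [2, 42, 45] -> pop 2, enqueue [7], visited so far: [48, 9, 8, 44, 2]
  queue [42, 45, 7] -> pop 42, enqueue [29], visited so far: [48, 9, 8, 44, 2, 42]
  queue [45, 7, 29] -> pop 45, enqueue [none], visited so far: [48, 9, 8, 44, 2, 42, 45]
  queue [7, 29] -> pop 7, enqueue [none], visited so far: [48, 9, 8, 44, 2, 42, 45, 7]
  queue [29] -> pop 29, enqueue [16, 41], visited so far: [48, 9, 8, 44, 2, 42, 45, 7, 29]
  queue [16, 41] -> pop 16, enqueue [none], visited so far: [48, 9, 8, 44, 2, 42, 45, 7, 29, 16]
  queue [41] -> pop 41, enqueue [33], visited so far: [48, 9, 8, 44, 2, 42, 45, 7, 29, 16, 41]
  queue [33] -> pop 33, enqueue [none], visited so far: [48, 9, 8, 44, 2, 42, 45, 7, 29, 16, 41, 33]
Result: [48, 9, 8, 44, 2, 42, 45, 7, 29, 16, 41, 33]


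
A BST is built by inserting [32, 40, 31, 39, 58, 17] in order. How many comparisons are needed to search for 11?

Search path for 11: 32 -> 31 -> 17
Found: False
Comparisons: 3


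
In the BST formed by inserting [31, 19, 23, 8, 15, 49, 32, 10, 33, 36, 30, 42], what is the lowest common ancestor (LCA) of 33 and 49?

Tree insertion order: [31, 19, 23, 8, 15, 49, 32, 10, 33, 36, 30, 42]
Tree (level-order array): [31, 19, 49, 8, 23, 32, None, None, 15, None, 30, None, 33, 10, None, None, None, None, 36, None, None, None, 42]
In a BST, the LCA of p=33, q=49 is the first node v on the
root-to-leaf path with p <= v <= q (go left if both < v, right if both > v).
Walk from root:
  at 31: both 33 and 49 > 31, go right
  at 49: 33 <= 49 <= 49, this is the LCA
LCA = 49


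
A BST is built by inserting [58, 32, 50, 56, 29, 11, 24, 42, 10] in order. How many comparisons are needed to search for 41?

Search path for 41: 58 -> 32 -> 50 -> 42
Found: False
Comparisons: 4


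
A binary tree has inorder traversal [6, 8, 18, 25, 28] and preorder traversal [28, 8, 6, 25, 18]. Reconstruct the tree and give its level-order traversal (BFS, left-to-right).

Inorder:  [6, 8, 18, 25, 28]
Preorder: [28, 8, 6, 25, 18]
Algorithm: preorder visits root first, so consume preorder in order;
for each root, split the current inorder slice at that value into
left-subtree inorder and right-subtree inorder, then recurse.
Recursive splits:
  root=28; inorder splits into left=[6, 8, 18, 25], right=[]
  root=8; inorder splits into left=[6], right=[18, 25]
  root=6; inorder splits into left=[], right=[]
  root=25; inorder splits into left=[18], right=[]
  root=18; inorder splits into left=[], right=[]
Reconstructed level-order: [28, 8, 6, 25, 18]


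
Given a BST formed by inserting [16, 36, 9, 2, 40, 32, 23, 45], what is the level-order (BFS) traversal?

Tree insertion order: [16, 36, 9, 2, 40, 32, 23, 45]
Tree (level-order array): [16, 9, 36, 2, None, 32, 40, None, None, 23, None, None, 45]
BFS from the root, enqueuing left then right child of each popped node:
  queue [16] -> pop 16, enqueue [9, 36], visited so far: [16]
  queue [9, 36] -> pop 9, enqueue [2], visited so far: [16, 9]
  queue [36, 2] -> pop 36, enqueue [32, 40], visited so far: [16, 9, 36]
  queue [2, 32, 40] -> pop 2, enqueue [none], visited so far: [16, 9, 36, 2]
  queue [32, 40] -> pop 32, enqueue [23], visited so far: [16, 9, 36, 2, 32]
  queue [40, 23] -> pop 40, enqueue [45], visited so far: [16, 9, 36, 2, 32, 40]
  queue [23, 45] -> pop 23, enqueue [none], visited so far: [16, 9, 36, 2, 32, 40, 23]
  queue [45] -> pop 45, enqueue [none], visited so far: [16, 9, 36, 2, 32, 40, 23, 45]
Result: [16, 9, 36, 2, 32, 40, 23, 45]


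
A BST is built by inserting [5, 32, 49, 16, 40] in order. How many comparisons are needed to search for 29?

Search path for 29: 5 -> 32 -> 16
Found: False
Comparisons: 3


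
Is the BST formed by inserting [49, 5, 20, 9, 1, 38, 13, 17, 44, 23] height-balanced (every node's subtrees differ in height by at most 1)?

Tree (level-order array): [49, 5, None, 1, 20, None, None, 9, 38, None, 13, 23, 44, None, 17]
Definition: a tree is height-balanced if, at every node, |h(left) - h(right)| <= 1 (empty subtree has height -1).
Bottom-up per-node check:
  node 1: h_left=-1, h_right=-1, diff=0 [OK], height=0
  node 17: h_left=-1, h_right=-1, diff=0 [OK], height=0
  node 13: h_left=-1, h_right=0, diff=1 [OK], height=1
  node 9: h_left=-1, h_right=1, diff=2 [FAIL (|-1-1|=2 > 1)], height=2
  node 23: h_left=-1, h_right=-1, diff=0 [OK], height=0
  node 44: h_left=-1, h_right=-1, diff=0 [OK], height=0
  node 38: h_left=0, h_right=0, diff=0 [OK], height=1
  node 20: h_left=2, h_right=1, diff=1 [OK], height=3
  node 5: h_left=0, h_right=3, diff=3 [FAIL (|0-3|=3 > 1)], height=4
  node 49: h_left=4, h_right=-1, diff=5 [FAIL (|4--1|=5 > 1)], height=5
Node 9 violates the condition: |-1 - 1| = 2 > 1.
Result: Not balanced


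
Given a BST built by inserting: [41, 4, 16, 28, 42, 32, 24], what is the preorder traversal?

Tree insertion order: [41, 4, 16, 28, 42, 32, 24]
Tree (level-order array): [41, 4, 42, None, 16, None, None, None, 28, 24, 32]
Preorder traversal: [41, 4, 16, 28, 24, 32, 42]


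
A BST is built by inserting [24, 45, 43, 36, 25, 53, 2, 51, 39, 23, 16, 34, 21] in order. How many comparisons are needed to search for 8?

Search path for 8: 24 -> 2 -> 23 -> 16
Found: False
Comparisons: 4


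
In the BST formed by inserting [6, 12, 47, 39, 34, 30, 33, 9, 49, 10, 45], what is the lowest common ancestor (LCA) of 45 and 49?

Tree insertion order: [6, 12, 47, 39, 34, 30, 33, 9, 49, 10, 45]
Tree (level-order array): [6, None, 12, 9, 47, None, 10, 39, 49, None, None, 34, 45, None, None, 30, None, None, None, None, 33]
In a BST, the LCA of p=45, q=49 is the first node v on the
root-to-leaf path with p <= v <= q (go left if both < v, right if both > v).
Walk from root:
  at 6: both 45 and 49 > 6, go right
  at 12: both 45 and 49 > 12, go right
  at 47: 45 <= 47 <= 49, this is the LCA
LCA = 47


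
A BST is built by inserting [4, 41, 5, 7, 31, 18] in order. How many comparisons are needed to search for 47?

Search path for 47: 4 -> 41
Found: False
Comparisons: 2


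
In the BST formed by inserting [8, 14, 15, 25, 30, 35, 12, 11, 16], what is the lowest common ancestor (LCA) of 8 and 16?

Tree insertion order: [8, 14, 15, 25, 30, 35, 12, 11, 16]
Tree (level-order array): [8, None, 14, 12, 15, 11, None, None, 25, None, None, 16, 30, None, None, None, 35]
In a BST, the LCA of p=8, q=16 is the first node v on the
root-to-leaf path with p <= v <= q (go left if both < v, right if both > v).
Walk from root:
  at 8: 8 <= 8 <= 16, this is the LCA
LCA = 8


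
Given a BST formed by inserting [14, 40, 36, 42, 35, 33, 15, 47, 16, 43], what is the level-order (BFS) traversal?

Tree insertion order: [14, 40, 36, 42, 35, 33, 15, 47, 16, 43]
Tree (level-order array): [14, None, 40, 36, 42, 35, None, None, 47, 33, None, 43, None, 15, None, None, None, None, 16]
BFS from the root, enqueuing left then right child of each popped node:
  queue [14] -> pop 14, enqueue [40], visited so far: [14]
  queue [40] -> pop 40, enqueue [36, 42], visited so far: [14, 40]
  queue [36, 42] -> pop 36, enqueue [35], visited so far: [14, 40, 36]
  queue [42, 35] -> pop 42, enqueue [47], visited so far: [14, 40, 36, 42]
  queue [35, 47] -> pop 35, enqueue [33], visited so far: [14, 40, 36, 42, 35]
  queue [47, 33] -> pop 47, enqueue [43], visited so far: [14, 40, 36, 42, 35, 47]
  queue [33, 43] -> pop 33, enqueue [15], visited so far: [14, 40, 36, 42, 35, 47, 33]
  queue [43, 15] -> pop 43, enqueue [none], visited so far: [14, 40, 36, 42, 35, 47, 33, 43]
  queue [15] -> pop 15, enqueue [16], visited so far: [14, 40, 36, 42, 35, 47, 33, 43, 15]
  queue [16] -> pop 16, enqueue [none], visited so far: [14, 40, 36, 42, 35, 47, 33, 43, 15, 16]
Result: [14, 40, 36, 42, 35, 47, 33, 43, 15, 16]


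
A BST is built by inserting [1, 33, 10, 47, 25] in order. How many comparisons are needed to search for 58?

Search path for 58: 1 -> 33 -> 47
Found: False
Comparisons: 3


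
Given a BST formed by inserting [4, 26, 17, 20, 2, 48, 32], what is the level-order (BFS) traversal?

Tree insertion order: [4, 26, 17, 20, 2, 48, 32]
Tree (level-order array): [4, 2, 26, None, None, 17, 48, None, 20, 32]
BFS from the root, enqueuing left then right child of each popped node:
  queue [4] -> pop 4, enqueue [2, 26], visited so far: [4]
  queue [2, 26] -> pop 2, enqueue [none], visited so far: [4, 2]
  queue [26] -> pop 26, enqueue [17, 48], visited so far: [4, 2, 26]
  queue [17, 48] -> pop 17, enqueue [20], visited so far: [4, 2, 26, 17]
  queue [48, 20] -> pop 48, enqueue [32], visited so far: [4, 2, 26, 17, 48]
  queue [20, 32] -> pop 20, enqueue [none], visited so far: [4, 2, 26, 17, 48, 20]
  queue [32] -> pop 32, enqueue [none], visited so far: [4, 2, 26, 17, 48, 20, 32]
Result: [4, 2, 26, 17, 48, 20, 32]


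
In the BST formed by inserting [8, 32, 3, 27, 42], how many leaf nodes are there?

Tree built from: [8, 32, 3, 27, 42]
Tree (level-order array): [8, 3, 32, None, None, 27, 42]
Rule: A leaf has 0 children.
Per-node child counts:
  node 8: 2 child(ren)
  node 3: 0 child(ren)
  node 32: 2 child(ren)
  node 27: 0 child(ren)
  node 42: 0 child(ren)
Matching nodes: [3, 27, 42]
Count of leaf nodes: 3


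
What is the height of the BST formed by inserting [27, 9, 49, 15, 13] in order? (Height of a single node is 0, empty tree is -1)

Insertion order: [27, 9, 49, 15, 13]
Tree (level-order array): [27, 9, 49, None, 15, None, None, 13]
Compute height bottom-up (empty subtree = -1):
  height(13) = 1 + max(-1, -1) = 0
  height(15) = 1 + max(0, -1) = 1
  height(9) = 1 + max(-1, 1) = 2
  height(49) = 1 + max(-1, -1) = 0
  height(27) = 1 + max(2, 0) = 3
Height = 3


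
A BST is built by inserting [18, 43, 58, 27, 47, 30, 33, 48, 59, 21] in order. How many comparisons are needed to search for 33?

Search path for 33: 18 -> 43 -> 27 -> 30 -> 33
Found: True
Comparisons: 5


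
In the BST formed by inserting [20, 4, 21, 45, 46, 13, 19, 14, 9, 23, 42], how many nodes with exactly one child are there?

Tree built from: [20, 4, 21, 45, 46, 13, 19, 14, 9, 23, 42]
Tree (level-order array): [20, 4, 21, None, 13, None, 45, 9, 19, 23, 46, None, None, 14, None, None, 42]
Rule: These are nodes with exactly 1 non-null child.
Per-node child counts:
  node 20: 2 child(ren)
  node 4: 1 child(ren)
  node 13: 2 child(ren)
  node 9: 0 child(ren)
  node 19: 1 child(ren)
  node 14: 0 child(ren)
  node 21: 1 child(ren)
  node 45: 2 child(ren)
  node 23: 1 child(ren)
  node 42: 0 child(ren)
  node 46: 0 child(ren)
Matching nodes: [4, 19, 21, 23]
Count of nodes with exactly one child: 4


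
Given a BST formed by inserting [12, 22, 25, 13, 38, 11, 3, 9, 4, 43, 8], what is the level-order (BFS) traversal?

Tree insertion order: [12, 22, 25, 13, 38, 11, 3, 9, 4, 43, 8]
Tree (level-order array): [12, 11, 22, 3, None, 13, 25, None, 9, None, None, None, 38, 4, None, None, 43, None, 8]
BFS from the root, enqueuing left then right child of each popped node:
  queue [12] -> pop 12, enqueue [11, 22], visited so far: [12]
  queue [11, 22] -> pop 11, enqueue [3], visited so far: [12, 11]
  queue [22, 3] -> pop 22, enqueue [13, 25], visited so far: [12, 11, 22]
  queue [3, 13, 25] -> pop 3, enqueue [9], visited so far: [12, 11, 22, 3]
  queue [13, 25, 9] -> pop 13, enqueue [none], visited so far: [12, 11, 22, 3, 13]
  queue [25, 9] -> pop 25, enqueue [38], visited so far: [12, 11, 22, 3, 13, 25]
  queue [9, 38] -> pop 9, enqueue [4], visited so far: [12, 11, 22, 3, 13, 25, 9]
  queue [38, 4] -> pop 38, enqueue [43], visited so far: [12, 11, 22, 3, 13, 25, 9, 38]
  queue [4, 43] -> pop 4, enqueue [8], visited so far: [12, 11, 22, 3, 13, 25, 9, 38, 4]
  queue [43, 8] -> pop 43, enqueue [none], visited so far: [12, 11, 22, 3, 13, 25, 9, 38, 4, 43]
  queue [8] -> pop 8, enqueue [none], visited so far: [12, 11, 22, 3, 13, 25, 9, 38, 4, 43, 8]
Result: [12, 11, 22, 3, 13, 25, 9, 38, 4, 43, 8]


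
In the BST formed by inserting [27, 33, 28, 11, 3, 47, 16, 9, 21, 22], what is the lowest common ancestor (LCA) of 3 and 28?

Tree insertion order: [27, 33, 28, 11, 3, 47, 16, 9, 21, 22]
Tree (level-order array): [27, 11, 33, 3, 16, 28, 47, None, 9, None, 21, None, None, None, None, None, None, None, 22]
In a BST, the LCA of p=3, q=28 is the first node v on the
root-to-leaf path with p <= v <= q (go left if both < v, right if both > v).
Walk from root:
  at 27: 3 <= 27 <= 28, this is the LCA
LCA = 27


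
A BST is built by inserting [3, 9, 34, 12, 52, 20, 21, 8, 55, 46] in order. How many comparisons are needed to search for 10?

Search path for 10: 3 -> 9 -> 34 -> 12
Found: False
Comparisons: 4


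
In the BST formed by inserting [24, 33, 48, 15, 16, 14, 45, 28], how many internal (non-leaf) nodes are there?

Tree built from: [24, 33, 48, 15, 16, 14, 45, 28]
Tree (level-order array): [24, 15, 33, 14, 16, 28, 48, None, None, None, None, None, None, 45]
Rule: An internal node has at least one child.
Per-node child counts:
  node 24: 2 child(ren)
  node 15: 2 child(ren)
  node 14: 0 child(ren)
  node 16: 0 child(ren)
  node 33: 2 child(ren)
  node 28: 0 child(ren)
  node 48: 1 child(ren)
  node 45: 0 child(ren)
Matching nodes: [24, 15, 33, 48]
Count of internal (non-leaf) nodes: 4


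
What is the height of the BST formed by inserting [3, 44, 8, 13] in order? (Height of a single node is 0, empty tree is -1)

Insertion order: [3, 44, 8, 13]
Tree (level-order array): [3, None, 44, 8, None, None, 13]
Compute height bottom-up (empty subtree = -1):
  height(13) = 1 + max(-1, -1) = 0
  height(8) = 1 + max(-1, 0) = 1
  height(44) = 1 + max(1, -1) = 2
  height(3) = 1 + max(-1, 2) = 3
Height = 3


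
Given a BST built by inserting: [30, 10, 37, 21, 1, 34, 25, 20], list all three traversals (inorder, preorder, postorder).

Tree insertion order: [30, 10, 37, 21, 1, 34, 25, 20]
Tree (level-order array): [30, 10, 37, 1, 21, 34, None, None, None, 20, 25]
Inorder (L, root, R): [1, 10, 20, 21, 25, 30, 34, 37]
Preorder (root, L, R): [30, 10, 1, 21, 20, 25, 37, 34]
Postorder (L, R, root): [1, 20, 25, 21, 10, 34, 37, 30]


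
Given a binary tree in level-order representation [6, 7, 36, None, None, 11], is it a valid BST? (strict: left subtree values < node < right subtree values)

Level-order array: [6, 7, 36, None, None, 11]
Validate using subtree bounds (lo, hi): at each node, require lo < value < hi,
then recurse left with hi=value and right with lo=value.
Preorder trace (stopping at first violation):
  at node 6 with bounds (-inf, +inf): OK
  at node 7 with bounds (-inf, 6): VIOLATION
Node 7 violates its bound: not (-inf < 7 < 6).
Result: Not a valid BST
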